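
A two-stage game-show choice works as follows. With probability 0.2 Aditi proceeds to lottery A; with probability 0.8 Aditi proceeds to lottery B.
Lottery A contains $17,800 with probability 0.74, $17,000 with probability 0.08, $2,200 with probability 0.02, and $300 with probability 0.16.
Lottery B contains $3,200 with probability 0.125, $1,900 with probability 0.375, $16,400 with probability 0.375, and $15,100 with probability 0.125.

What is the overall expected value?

$10,244.80

EV(A) = 0.74 × 17800 + 0.08 × 17000 + 0.02 × 2200 + 0.16 × 300 = 13172 + 1360 + 44 + 48 = 14624
EV(B) = 0.125 × 3200 + 0.375 × 1900 + 0.375 × 16400 + 0.125 × 15100 = 400 + 712.5 + 6150 + 1887.5 = 9150
Overall = 0.2 × 14624 + 0.8 × 9150 = 2924.8 + 7320 = 10244.8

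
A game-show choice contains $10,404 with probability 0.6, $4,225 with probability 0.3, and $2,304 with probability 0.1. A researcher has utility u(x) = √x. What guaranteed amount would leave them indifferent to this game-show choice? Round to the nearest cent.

E[u] = 0.6·√10404 + 0.3·√4225 + 0.1·√2304 = 0.6·102 + 0.3·65 + 0.1·48 = 85.5
CE = (85.5)² = 7310.25

$7,310.25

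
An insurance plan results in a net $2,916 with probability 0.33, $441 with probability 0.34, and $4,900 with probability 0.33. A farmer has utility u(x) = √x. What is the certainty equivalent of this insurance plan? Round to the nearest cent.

E[u] = 0.33·√2916 + 0.34·√441 + 0.33·√4900 = 0.33·54 + 0.34·21 + 0.33·70 = 48.06
CE = (48.06)² = 2309.7636

$2,309.76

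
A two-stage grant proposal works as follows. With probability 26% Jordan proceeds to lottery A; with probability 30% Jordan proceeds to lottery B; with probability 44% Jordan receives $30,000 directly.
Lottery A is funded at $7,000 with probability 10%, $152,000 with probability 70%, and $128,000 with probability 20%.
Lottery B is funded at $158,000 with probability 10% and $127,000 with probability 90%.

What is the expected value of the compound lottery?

EV(A) = 0.1 × 7000 + 0.7 × 152000 + 0.2 × 128000 = 700 + 106400 + 25600 = 132700
EV(B) = 0.1 × 158000 + 0.9 × 127000 = 15800 + 114300 = 130100
Branch C: 30000 (certain)
Overall = 0.26 × 132700 + 0.3 × 130100 + 0.44 × 30000 = 34502 + 39030 + 13200 = 86732

$86,732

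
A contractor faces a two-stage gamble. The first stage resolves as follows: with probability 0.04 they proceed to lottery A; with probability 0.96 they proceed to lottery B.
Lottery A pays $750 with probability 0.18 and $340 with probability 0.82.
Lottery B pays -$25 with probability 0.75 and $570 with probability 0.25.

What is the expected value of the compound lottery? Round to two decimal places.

$135.35

EV(A) = 0.18 × 750 + 0.82 × 340 = 135 + 278.8 = 413.8
EV(B) = 0.75 × (-25) + 0.25 × 570 = -18.75 + 142.5 = 123.75
Overall = 0.04 × 413.8 + 0.96 × 123.75 = 16.552 + 118.8 = 135.352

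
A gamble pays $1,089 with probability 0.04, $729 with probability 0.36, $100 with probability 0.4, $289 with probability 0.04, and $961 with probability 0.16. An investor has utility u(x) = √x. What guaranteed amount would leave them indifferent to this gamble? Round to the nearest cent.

E[u] = 0.04·√1089 + 0.36·√729 + 0.4·√100 + 0.04·√289 + 0.16·√961 = 0.04·33 + 0.36·27 + 0.4·10 + 0.04·17 + 0.16·31 = 20.68
CE = (20.68)² = 427.6624

$427.66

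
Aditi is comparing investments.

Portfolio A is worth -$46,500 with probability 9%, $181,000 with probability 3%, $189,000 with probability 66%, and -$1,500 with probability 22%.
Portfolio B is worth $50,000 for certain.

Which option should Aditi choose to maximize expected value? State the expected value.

Portfolio A ($125,655)

Portfolio A = 0.09 × (-46500) + 0.03 × 181000 + 0.66 × 189000 + 0.22 × (-1500) = -4185 + 5430 + 124740 − 330 = 125655
Portfolio B: 50000 (certain)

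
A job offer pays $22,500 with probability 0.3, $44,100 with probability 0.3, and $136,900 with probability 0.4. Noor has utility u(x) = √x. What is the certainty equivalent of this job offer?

E[u] = 0.3·√22500 + 0.3·√44100 + 0.4·√136900 = 0.3·150 + 0.3·210 + 0.4·370 = 256
CE = (256)² = 65536

$65,536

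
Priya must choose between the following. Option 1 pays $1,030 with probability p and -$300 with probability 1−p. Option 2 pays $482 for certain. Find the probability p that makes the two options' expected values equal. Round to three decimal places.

p = 0.588

p·1030 + (1−p)·(-300) = 482
1330p − 300 = 482
p = (482 + 300) / 1330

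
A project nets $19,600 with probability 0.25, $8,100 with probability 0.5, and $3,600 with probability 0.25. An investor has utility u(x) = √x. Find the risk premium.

E[u] = 0.25·√19600 + 0.5·√8100 + 0.25·√3600 = 0.25·140 + 0.5·90 + 0.25·60 = 95
CE = (95)² = 9025
Risk premium = EV − CE = 9850 − 9025 = 825

$825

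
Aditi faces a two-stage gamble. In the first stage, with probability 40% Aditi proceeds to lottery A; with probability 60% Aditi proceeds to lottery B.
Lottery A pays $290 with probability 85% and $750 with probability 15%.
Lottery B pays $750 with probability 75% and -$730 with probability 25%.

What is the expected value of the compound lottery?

$371.60

EV(A) = 0.85 × 290 + 0.15 × 750 = 246.5 + 112.5 = 359
EV(B) = 0.75 × 750 + 0.25 × (-730) = 562.5 − 182.5 = 380
Overall = 0.4 × 359 + 0.6 × 380 = 143.6 + 228 = 371.6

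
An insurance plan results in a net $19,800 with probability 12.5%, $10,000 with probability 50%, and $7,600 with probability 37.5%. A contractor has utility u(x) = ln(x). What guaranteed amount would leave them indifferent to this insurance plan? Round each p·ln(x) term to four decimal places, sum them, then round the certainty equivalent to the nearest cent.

E[u] = 0.125·ln(19800) + 0.5·ln(10000) + 0.375·ln(7600) = 1.2367 + 4.6052 + 3.3510 = 9.1929
CE = e^9.1929 ≈ 9827.11

$9,827.11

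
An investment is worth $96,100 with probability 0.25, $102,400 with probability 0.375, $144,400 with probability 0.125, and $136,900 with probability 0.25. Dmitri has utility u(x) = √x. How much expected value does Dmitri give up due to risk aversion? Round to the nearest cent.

$793.75

E[u] = 0.25·√96100 + 0.375·√102400 + 0.125·√144400 + 0.25·√136900 = 0.25·310 + 0.375·320 + 0.125·380 + 0.25·370 = 337.5
CE = (337.5)² = 113906.25
Risk premium = EV − CE = 114700 − 113906.25 = 793.75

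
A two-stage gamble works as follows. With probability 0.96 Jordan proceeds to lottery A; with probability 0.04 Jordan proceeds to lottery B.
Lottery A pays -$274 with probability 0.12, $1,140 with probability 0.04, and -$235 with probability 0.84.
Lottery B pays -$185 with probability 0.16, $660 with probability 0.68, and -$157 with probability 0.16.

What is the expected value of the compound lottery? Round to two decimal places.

EV(A) = 0.12 × (-274) + 0.04 × 1140 + 0.84 × (-235) = -32.88 + 45.6 − 197.4 = -184.68
EV(B) = 0.16 × (-185) + 0.68 × 660 + 0.16 × (-157) = -29.6 + 448.8 − 25.12 = 394.08
Overall = 0.96 × (-184.68) + 0.04 × 394.08 = -177.2928 + 15.7632 = -161.5296

-$161.53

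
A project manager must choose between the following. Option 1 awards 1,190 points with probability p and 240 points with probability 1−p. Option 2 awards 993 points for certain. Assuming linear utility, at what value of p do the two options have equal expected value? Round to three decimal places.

p·1190 + (1−p)·240 = 993
950p + 240 = 993
p = (993 − 240) / 950

p = 0.793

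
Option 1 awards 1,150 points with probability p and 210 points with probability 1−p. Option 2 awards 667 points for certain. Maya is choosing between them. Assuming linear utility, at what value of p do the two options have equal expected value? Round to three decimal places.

p·1150 + (1−p)·210 = 667
940p + 210 = 667
p = (667 − 210) / 940

p = 0.486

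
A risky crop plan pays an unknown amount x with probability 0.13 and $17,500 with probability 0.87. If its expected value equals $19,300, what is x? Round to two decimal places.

0.13·x + 0.87·17500 = 19300
0.13·x = 19300 − 15225 = 4075
x = 4075 / 0.13 = 31346.1538

x = $31,346.15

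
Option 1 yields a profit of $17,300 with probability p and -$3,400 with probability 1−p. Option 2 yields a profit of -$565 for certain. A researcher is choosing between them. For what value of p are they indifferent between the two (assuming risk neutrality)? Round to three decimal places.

p = 0.137

p·17300 + (1−p)·(-3400) = -565
20700p − 3400 = -565
p = (-565 + 3400) / 20700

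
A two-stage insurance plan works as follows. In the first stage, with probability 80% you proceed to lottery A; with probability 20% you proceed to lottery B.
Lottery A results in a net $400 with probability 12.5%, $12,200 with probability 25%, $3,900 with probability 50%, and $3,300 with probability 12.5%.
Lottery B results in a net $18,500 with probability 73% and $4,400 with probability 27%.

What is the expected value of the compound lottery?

$7,308.60

EV(A) = 0.125 × 400 + 0.25 × 12200 + 0.5 × 3900 + 0.125 × 3300 = 50 + 3050 + 1950 + 412.5 = 5462.5
EV(B) = 0.73 × 18500 + 0.27 × 4400 = 13505 + 1188 = 14693
Overall = 0.8 × 5462.5 + 0.2 × 14693 = 4370 + 2938.6 = 7308.6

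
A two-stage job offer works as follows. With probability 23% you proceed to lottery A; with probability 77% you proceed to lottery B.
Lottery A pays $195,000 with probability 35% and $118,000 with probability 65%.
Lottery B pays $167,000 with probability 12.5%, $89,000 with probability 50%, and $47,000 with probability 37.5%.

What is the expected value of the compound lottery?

$97,248.50

EV(A) = 0.35 × 195000 + 0.65 × 118000 = 68250 + 76700 = 144950
EV(B) = 0.125 × 167000 + 0.5 × 89000 + 0.375 × 47000 = 20875 + 44500 + 17625 = 83000
Overall = 0.23 × 144950 + 0.77 × 83000 = 33338.5 + 63910 = 97248.5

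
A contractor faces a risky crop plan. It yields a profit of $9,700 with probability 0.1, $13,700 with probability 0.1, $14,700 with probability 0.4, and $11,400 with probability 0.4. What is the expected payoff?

EV = 0.1 × 9700 + 0.1 × 13700 + 0.4 × 14700 + 0.4 × 11400 = 970 + 1370 + 5880 + 4560 = 12780

$12,780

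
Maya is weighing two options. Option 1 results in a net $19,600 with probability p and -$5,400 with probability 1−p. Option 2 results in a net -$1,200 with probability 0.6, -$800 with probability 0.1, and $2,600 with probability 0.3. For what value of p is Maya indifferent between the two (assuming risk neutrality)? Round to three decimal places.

EV(Option 2) = 0.6 × (-1200) + 0.1 × (-800) + 0.3 × 2600 = -720 − 80 + 780 = -20
p·19600 + (1−p)·(-5400) = -20
25000p − 5400 = -20
p = (-20 + 5400) / 25000

p = 0.215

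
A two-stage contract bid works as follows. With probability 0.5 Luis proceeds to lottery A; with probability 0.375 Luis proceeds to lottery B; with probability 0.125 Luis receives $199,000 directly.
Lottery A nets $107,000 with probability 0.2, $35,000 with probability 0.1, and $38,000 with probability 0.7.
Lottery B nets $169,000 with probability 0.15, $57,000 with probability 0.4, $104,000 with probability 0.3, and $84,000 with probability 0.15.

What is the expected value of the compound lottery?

EV(A) = 0.2 × 107000 + 0.1 × 35000 + 0.7 × 38000 = 21400 + 3500 + 26600 = 51500
EV(B) = 0.15 × 169000 + 0.4 × 57000 + 0.3 × 104000 + 0.15 × 84000 = 25350 + 22800 + 31200 + 12600 = 91950
Branch C: 199000 (certain)
Overall = 0.5 × 51500 + 0.375 × 91950 + 0.125 × 199000 = 25750 + 34481.25 + 24875 = 85106.25

$85,106.25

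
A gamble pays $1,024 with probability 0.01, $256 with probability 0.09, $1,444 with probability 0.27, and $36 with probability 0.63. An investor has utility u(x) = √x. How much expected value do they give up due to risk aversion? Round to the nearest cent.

$196.20

E[u] = 0.01·√1024 + 0.09·√256 + 0.27·√1444 + 0.63·√36 = 0.01·32 + 0.09·16 + 0.27·38 + 0.63·6 = 15.8
CE = (15.8)² = 249.64
Risk premium = EV − CE = 445.84 − 249.64 = 196.2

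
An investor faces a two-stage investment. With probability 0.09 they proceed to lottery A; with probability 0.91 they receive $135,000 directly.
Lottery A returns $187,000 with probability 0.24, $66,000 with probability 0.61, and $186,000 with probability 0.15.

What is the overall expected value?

EV(A) = 0.24 × 187000 + 0.61 × 66000 + 0.15 × 186000 = 44880 + 40260 + 27900 = 113040
Branch B: 135000 (certain)
Overall = 0.09 × 113040 + 0.91 × 135000 = 10173.6 + 122850 = 133023.6

$133,023.60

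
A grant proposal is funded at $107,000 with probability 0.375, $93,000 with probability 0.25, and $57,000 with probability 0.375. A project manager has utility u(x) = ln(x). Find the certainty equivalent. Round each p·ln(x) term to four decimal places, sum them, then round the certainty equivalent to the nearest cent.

E[u] = 0.375·ln(107000) + 0.25·ln(93000) + 0.375·ln(57000) = 4.3427 + 2.8601 + 4.1066 = 11.3094
CE = e^11.3094 ≈ 81584.94

$81,584.94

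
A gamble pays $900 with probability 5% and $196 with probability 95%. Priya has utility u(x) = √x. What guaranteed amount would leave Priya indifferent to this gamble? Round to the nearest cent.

$219.04

E[u] = 0.05·√900 + 0.95·√196 = 0.05·30 + 0.95·14 = 14.8
CE = (14.8)² = 219.04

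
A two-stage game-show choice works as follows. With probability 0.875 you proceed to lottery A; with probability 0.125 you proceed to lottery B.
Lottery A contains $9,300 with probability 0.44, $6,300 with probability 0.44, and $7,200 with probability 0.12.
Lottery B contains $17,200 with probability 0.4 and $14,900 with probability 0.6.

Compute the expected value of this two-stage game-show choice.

EV(A) = 0.44 × 9300 + 0.44 × 6300 + 0.12 × 7200 = 4092 + 2772 + 864 = 7728
EV(B) = 0.4 × 17200 + 0.6 × 14900 = 6880 + 8940 = 15820
Overall = 0.875 × 7728 + 0.125 × 15820 = 6762 + 1977.5 = 8739.5

$8,739.50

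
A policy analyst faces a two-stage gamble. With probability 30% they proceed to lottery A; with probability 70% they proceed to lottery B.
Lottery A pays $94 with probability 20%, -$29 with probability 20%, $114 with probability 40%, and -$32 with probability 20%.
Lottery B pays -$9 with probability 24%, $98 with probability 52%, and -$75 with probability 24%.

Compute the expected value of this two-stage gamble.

$37.22

EV(A) = 0.2 × 94 + 0.2 × (-29) + 0.4 × 114 + 0.2 × (-32) = 18.8 − 5.8 + 45.6 − 6.4 = 52.2
EV(B) = 0.24 × (-9) + 0.52 × 98 + 0.24 × (-75) = -2.16 + 50.96 − 18 = 30.8
Overall = 0.3 × 52.2 + 0.7 × 30.8 = 15.66 + 21.56 = 37.22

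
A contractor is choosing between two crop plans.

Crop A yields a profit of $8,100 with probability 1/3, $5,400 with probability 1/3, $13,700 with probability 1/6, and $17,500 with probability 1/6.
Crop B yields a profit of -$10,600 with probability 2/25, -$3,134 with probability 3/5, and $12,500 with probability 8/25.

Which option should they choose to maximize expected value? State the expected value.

Crop A = 1/3 × 8100 + 1/3 × 5400 + 1/6 × 13700 + 1/6 × 17500 = 2700 + 1800 + 2283.3333 + 2916.6667 = 9700
Crop B = 2/25 × (-10600) + 3/5 × (-3134) + 8/25 × 12500 = -848 − 1880.4 + 4000 = 1271.6

Crop A ($9,700)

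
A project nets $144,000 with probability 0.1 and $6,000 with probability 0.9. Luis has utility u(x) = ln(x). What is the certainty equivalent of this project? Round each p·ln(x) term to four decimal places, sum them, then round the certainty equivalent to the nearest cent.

$8,245.31

E[u] = 0.1·ln(144000) + 0.9·ln(6000) = 1.1878 + 7.8296 = 9.0174
CE = e^9.0174 ≈ 8245.31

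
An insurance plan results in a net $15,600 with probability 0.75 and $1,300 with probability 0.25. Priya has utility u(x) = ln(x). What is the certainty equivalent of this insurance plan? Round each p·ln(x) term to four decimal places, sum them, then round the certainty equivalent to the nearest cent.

E[u] = 0.75·ln(15600) + 0.25·ln(1300) = 7.2413 + 1.7925 = 9.0338
CE = e^9.0338 ≈ 8381.65

$8,381.65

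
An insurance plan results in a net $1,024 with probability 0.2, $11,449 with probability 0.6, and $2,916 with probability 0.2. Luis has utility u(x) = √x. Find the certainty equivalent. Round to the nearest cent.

E[u] = 0.2·√1024 + 0.6·√11449 + 0.2·√2916 = 0.2·32 + 0.6·107 + 0.2·54 = 81.4
CE = (81.4)² = 6625.96

$6,625.96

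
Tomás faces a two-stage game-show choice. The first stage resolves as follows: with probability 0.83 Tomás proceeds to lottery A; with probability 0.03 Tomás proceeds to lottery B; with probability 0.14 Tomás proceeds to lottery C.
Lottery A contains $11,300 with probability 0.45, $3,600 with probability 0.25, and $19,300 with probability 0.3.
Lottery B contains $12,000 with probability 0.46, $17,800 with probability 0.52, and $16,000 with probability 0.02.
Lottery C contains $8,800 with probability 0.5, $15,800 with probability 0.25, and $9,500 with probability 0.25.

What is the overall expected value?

EV(A) = 0.45 × 11300 + 0.25 × 3600 + 0.3 × 19300 = 5085 + 900 + 5790 = 11775
EV(B) = 0.46 × 12000 + 0.52 × 17800 + 0.02 × 16000 = 5520 + 9256 + 320 = 15096
EV(C) = 0.5 × 8800 + 0.25 × 15800 + 0.25 × 9500 = 4400 + 3950 + 2375 = 10725
Overall = 0.83 × 11775 + 0.03 × 15096 + 0.14 × 10725 = 9773.25 + 452.88 + 1501.5 = 11727.63

$11,727.63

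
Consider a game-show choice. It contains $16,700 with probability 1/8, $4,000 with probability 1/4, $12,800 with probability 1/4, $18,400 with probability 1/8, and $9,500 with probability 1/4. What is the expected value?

EV = 1/8 × 16700 + 1/4 × 4000 + 1/4 × 12800 + 1/8 × 18400 + 1/4 × 9500 = 2087.5 + 1000 + 3200 + 2300 + 2375 = 10962.5

$10,962.50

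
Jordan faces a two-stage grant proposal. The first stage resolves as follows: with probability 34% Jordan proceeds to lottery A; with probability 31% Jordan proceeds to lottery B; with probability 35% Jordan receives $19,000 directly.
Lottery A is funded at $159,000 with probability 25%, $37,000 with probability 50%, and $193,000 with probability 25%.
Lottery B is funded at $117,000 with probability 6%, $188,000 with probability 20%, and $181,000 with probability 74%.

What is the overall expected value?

EV(A) = 0.25 × 159000 + 0.5 × 37000 + 0.25 × 193000 = 39750 + 18500 + 48250 = 106500
EV(B) = 0.06 × 117000 + 0.2 × 188000 + 0.74 × 181000 = 7020 + 37600 + 133940 = 178560
Branch C: 19000 (certain)
Overall = 0.34 × 106500 + 0.31 × 178560 + 0.35 × 19000 = 36210 + 55353.6 + 6650 = 98213.6

$98,213.60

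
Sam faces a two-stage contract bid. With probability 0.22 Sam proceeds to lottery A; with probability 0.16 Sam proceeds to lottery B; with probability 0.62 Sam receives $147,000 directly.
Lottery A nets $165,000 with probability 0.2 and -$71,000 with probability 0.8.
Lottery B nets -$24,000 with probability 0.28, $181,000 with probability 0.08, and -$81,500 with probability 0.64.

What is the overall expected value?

EV(A) = 0.2 × 165000 + 0.8 × (-71000) = 33000 − 56800 = -23800
EV(B) = 0.28 × (-24000) + 0.08 × 181000 + 0.64 × (-81500) = -6720 + 14480 − 52160 = -44400
Branch C: 147000 (certain)
Overall = 0.22 × (-23800) + 0.16 × (-44400) + 0.62 × 147000 = -5236 − 7104 + 91140 = 78800

$78,800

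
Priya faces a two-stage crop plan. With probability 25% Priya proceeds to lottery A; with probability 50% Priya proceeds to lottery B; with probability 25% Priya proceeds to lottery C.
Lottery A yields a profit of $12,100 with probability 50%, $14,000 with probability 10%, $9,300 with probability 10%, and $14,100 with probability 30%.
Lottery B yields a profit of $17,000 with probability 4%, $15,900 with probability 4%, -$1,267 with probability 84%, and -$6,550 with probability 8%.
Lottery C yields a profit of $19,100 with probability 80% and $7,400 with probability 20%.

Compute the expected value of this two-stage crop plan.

$7,206.36

EV(A) = 0.5 × 12100 + 0.1 × 14000 + 0.1 × 9300 + 0.3 × 14100 = 6050 + 1400 + 930 + 4230 = 12610
EV(B) = 0.04 × 17000 + 0.04 × 15900 + 0.84 × (-1267) + 0.08 × (-6550) = 680 + 636 − 1064.28 − 524 = -272.28
EV(C) = 0.8 × 19100 + 0.2 × 7400 = 15280 + 1480 = 16760
Overall = 0.25 × 12610 + 0.5 × (-272.28) + 0.25 × 16760 = 3152.5 − 136.14 + 4190 = 7206.36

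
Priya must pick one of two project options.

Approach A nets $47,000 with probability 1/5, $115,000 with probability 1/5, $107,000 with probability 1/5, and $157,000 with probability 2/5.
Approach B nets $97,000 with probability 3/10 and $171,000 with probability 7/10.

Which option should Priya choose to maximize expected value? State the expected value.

Approach A = 1/5 × 47000 + 1/5 × 115000 + 1/5 × 107000 + 2/5 × 157000 = 9400 + 23000 + 21400 + 62800 = 116600
Approach B = 3/10 × 97000 + 7/10 × 171000 = 29100 + 119700 = 148800

Approach B ($148,800)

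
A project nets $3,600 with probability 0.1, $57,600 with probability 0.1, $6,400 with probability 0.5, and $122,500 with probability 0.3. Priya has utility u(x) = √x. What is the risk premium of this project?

E[u] = 0.1·√3600 + 0.1·√57600 + 0.5·√6400 + 0.3·√122500 = 0.1·60 + 0.1·240 + 0.5·80 + 0.3·350 = 175
CE = (175)² = 30625
Risk premium = EV − CE = 46070 − 30625 = 15445

$15,445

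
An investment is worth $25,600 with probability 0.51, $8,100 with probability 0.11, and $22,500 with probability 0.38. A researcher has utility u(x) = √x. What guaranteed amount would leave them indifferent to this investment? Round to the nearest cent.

E[u] = 0.51·√25600 + 0.11·√8100 + 0.38·√22500 = 0.51·160 + 0.11·90 + 0.38·150 = 148.5
CE = (148.5)² = 22052.25

$22,052.25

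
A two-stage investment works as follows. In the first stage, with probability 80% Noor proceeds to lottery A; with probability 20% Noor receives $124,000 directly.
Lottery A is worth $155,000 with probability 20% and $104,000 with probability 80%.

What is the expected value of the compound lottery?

EV(A) = 0.2 × 155000 + 0.8 × 104000 = 31000 + 83200 = 114200
Branch B: 124000 (certain)
Overall = 0.8 × 114200 + 0.2 × 124000 = 91360 + 24800 = 116160

$116,160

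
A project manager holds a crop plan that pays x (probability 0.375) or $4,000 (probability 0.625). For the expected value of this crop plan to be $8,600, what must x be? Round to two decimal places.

x = $16,266.67

0.375·x + 0.625·4000 = 8600
0.375·x = 8600 − 2500 = 6100
x = 6100 / 0.375 = 16266.6667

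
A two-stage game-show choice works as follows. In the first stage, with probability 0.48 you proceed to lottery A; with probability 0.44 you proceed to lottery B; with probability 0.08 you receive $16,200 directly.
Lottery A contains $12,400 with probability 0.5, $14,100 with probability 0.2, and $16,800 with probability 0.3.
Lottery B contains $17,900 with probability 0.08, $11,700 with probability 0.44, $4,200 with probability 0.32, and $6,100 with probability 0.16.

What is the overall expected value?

EV(A) = 0.5 × 12400 + 0.2 × 14100 + 0.3 × 16800 = 6200 + 2820 + 5040 = 14060
EV(B) = 0.08 × 17900 + 0.44 × 11700 + 0.32 × 4200 + 0.16 × 6100 = 1432 + 5148 + 1344 + 976 = 8900
Branch C: 16200 (certain)
Overall = 0.48 × 14060 + 0.44 × 8900 + 0.08 × 16200 = 6748.8 + 3916 + 1296 = 11960.8

$11,960.80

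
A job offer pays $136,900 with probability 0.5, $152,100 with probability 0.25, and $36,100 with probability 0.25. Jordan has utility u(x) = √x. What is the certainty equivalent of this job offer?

$108,900

E[u] = 0.5·√136900 + 0.25·√152100 + 0.25·√36100 = 0.5·370 + 0.25·390 + 0.25·190 = 330
CE = (330)² = 108900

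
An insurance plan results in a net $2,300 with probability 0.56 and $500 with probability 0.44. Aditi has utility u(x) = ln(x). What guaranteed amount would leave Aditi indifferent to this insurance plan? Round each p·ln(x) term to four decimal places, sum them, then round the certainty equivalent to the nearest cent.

$1,175.21

E[u] = 0.56·ln(2300) + 0.44·ln(500) = 4.3348 + 2.7344 = 7.0692
CE = e^7.0692 ≈ 1175.21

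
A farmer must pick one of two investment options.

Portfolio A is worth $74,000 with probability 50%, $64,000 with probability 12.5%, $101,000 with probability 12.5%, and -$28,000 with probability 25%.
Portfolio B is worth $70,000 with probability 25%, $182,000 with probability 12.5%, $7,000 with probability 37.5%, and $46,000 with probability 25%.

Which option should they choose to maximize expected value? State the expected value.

Portfolio B ($54,375)

Portfolio A = 0.5 × 74000 + 0.125 × 64000 + 0.125 × 101000 + 0.25 × (-28000) = 37000 + 8000 + 12625 − 7000 = 50625
Portfolio B = 0.25 × 70000 + 0.125 × 182000 + 0.375 × 7000 + 0.25 × 46000 = 17500 + 22750 + 2625 + 11500 = 54375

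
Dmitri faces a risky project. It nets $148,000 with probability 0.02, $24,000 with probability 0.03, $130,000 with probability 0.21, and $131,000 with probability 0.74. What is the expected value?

EV = 0.02 × 148000 + 0.03 × 24000 + 0.21 × 130000 + 0.74 × 131000 = 2960 + 720 + 27300 + 96940 = 127920

$127,920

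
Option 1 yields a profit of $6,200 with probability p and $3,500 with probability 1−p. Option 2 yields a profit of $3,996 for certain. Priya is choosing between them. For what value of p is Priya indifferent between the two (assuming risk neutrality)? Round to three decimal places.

p·6200 + (1−p)·3500 = 3996
2700p + 3500 = 3996
p = (3996 − 3500) / 2700

p = 0.184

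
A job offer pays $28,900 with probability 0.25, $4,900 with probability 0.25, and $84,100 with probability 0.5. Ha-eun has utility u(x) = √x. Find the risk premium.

$8,475

E[u] = 0.25·√28900 + 0.25·√4900 + 0.5·√84100 = 0.25·170 + 0.25·70 + 0.5·290 = 205
CE = (205)² = 42025
Risk premium = EV − CE = 50500 − 42025 = 8475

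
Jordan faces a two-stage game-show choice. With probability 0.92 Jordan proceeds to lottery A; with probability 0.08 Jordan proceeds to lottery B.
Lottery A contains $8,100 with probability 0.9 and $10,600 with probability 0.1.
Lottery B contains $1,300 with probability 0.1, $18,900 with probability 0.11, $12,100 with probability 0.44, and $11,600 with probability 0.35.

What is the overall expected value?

$8,609.44

EV(A) = 0.9 × 8100 + 0.1 × 10600 = 7290 + 1060 = 8350
EV(B) = 0.1 × 1300 + 0.11 × 18900 + 0.44 × 12100 + 0.35 × 11600 = 130 + 2079 + 5324 + 4060 = 11593
Overall = 0.92 × 8350 + 0.08 × 11593 = 7682 + 927.44 = 8609.44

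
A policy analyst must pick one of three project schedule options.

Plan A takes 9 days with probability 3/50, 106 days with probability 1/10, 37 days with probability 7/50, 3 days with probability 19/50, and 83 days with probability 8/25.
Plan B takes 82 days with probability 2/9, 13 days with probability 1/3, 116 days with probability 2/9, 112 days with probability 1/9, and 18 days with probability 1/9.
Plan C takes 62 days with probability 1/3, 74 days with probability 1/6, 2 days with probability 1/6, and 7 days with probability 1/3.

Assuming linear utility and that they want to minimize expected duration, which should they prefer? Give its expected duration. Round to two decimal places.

Plan A = 3/50 × 9 + 1/10 × 106 + 7/50 × 37 + 19/50 × 3 + 8/25 × 83 = 0.54 + 10.6 + 5.18 + 1.14 + 26.56 = 44.02
Plan B = 2/9 × 82 + 1/3 × 13 + 2/9 × 116 + 1/9 × 112 + 1/9 × 18 = 18.2222 + 4.3333 + 25.7778 + 12.4444 + 2 = 62.7778
Plan C = 1/3 × 62 + 1/6 × 74 + 1/6 × 2 + 1/3 × 7 = 20.6667 + 12.3333 + 0.3333 + 2.3333 = 35.6667

Plan C (35.67 days)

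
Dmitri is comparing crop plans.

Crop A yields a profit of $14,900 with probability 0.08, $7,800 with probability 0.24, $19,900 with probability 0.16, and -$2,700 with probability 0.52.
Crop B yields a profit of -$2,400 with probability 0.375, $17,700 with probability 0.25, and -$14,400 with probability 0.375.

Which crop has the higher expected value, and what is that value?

Crop A ($4,844)

Crop A = 0.08 × 14900 + 0.24 × 7800 + 0.16 × 19900 + 0.52 × (-2700) = 1192 + 1872 + 3184 − 1404 = 4844
Crop B = 0.375 × (-2400) + 0.25 × 17700 + 0.375 × (-14400) = -900 + 4425 − 5400 = -1875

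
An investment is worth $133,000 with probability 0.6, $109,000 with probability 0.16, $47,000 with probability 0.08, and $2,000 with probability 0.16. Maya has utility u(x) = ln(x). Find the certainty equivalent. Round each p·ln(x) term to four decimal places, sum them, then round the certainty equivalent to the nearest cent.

$60,566.67

E[u] = 0.6·ln(133000) + 0.16·ln(109000) + 0.08·ln(47000) + 0.16·ln(2000) = 7.0789 + 1.8559 + 0.8606 + 1.2161 = 11.0115
CE = e^11.0115 ≈ 60566.67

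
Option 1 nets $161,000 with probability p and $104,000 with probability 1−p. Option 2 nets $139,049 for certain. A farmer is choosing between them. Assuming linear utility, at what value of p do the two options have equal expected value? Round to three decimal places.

p·161000 + (1−p)·104000 = 139049
57000p + 104000 = 139049
p = (139049 − 104000) / 57000

p = 0.615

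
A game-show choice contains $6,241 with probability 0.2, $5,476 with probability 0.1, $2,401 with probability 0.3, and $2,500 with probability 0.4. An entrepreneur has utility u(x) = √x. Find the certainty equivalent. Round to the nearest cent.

E[u] = 0.2·√6241 + 0.1·√5476 + 0.3·√2401 + 0.4·√2500 = 0.2·79 + 0.1·74 + 0.3·49 + 0.4·50 = 57.9
CE = (57.9)² = 3352.41

$3,352.41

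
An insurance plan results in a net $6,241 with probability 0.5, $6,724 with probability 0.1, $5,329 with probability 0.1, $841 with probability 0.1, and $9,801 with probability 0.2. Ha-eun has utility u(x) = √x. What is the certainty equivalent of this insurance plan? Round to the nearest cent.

$6,037.29

E[u] = 0.5·√6241 + 0.1·√6724 + 0.1·√5329 + 0.1·√841 + 0.2·√9801 = 0.5·79 + 0.1·82 + 0.1·73 + 0.1·29 + 0.2·99 = 77.7
CE = (77.7)² = 6037.29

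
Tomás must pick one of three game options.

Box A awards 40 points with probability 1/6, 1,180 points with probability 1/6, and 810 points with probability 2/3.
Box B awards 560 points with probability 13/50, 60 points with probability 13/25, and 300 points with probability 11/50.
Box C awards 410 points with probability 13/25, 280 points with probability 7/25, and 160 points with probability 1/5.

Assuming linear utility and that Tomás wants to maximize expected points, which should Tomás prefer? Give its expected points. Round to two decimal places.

Box A (743.33 points)

Box A = 1/6 × 40 + 1/6 × 1180 + 2/3 × 810 = 6.6667 + 196.6667 + 540 = 743.3333
Box B = 13/50 × 560 + 13/25 × 60 + 11/50 × 300 = 145.6 + 31.2 + 66 = 242.8
Box C = 13/25 × 410 + 7/25 × 280 + 1/5 × 160 = 213.2 + 78.4 + 32 = 323.6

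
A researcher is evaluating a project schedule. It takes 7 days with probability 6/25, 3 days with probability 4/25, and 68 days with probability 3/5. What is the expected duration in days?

42.96 days

EV = 6/25 × 7 + 4/25 × 3 + 3/5 × 68 = 1.68 + 0.48 + 40.8 = 42.96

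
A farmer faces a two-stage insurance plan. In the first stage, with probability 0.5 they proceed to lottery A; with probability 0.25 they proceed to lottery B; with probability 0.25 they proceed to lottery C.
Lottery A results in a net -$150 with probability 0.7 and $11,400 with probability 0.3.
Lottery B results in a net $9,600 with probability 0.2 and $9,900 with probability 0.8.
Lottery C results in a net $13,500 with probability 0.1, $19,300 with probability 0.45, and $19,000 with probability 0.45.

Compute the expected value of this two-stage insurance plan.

$8,763.75

EV(A) = 0.7 × (-150) + 0.3 × 11400 = -105 + 3420 = 3315
EV(B) = 0.2 × 9600 + 0.8 × 9900 = 1920 + 7920 = 9840
EV(C) = 0.1 × 13500 + 0.45 × 19300 + 0.45 × 19000 = 1350 + 8685 + 8550 = 18585
Overall = 0.5 × 3315 + 0.25 × 9840 + 0.25 × 18585 = 1657.5 + 2460 + 4646.25 = 8763.75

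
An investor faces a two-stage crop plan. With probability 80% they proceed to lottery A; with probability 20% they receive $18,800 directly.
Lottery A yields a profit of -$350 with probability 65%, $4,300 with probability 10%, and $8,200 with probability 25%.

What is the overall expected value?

$5,562

EV(A) = 0.65 × (-350) + 0.1 × 4300 + 0.25 × 8200 = -227.5 + 430 + 2050 = 2252.5
Branch B: 18800 (certain)
Overall = 0.8 × 2252.5 + 0.2 × 18800 = 1802 + 3760 = 5562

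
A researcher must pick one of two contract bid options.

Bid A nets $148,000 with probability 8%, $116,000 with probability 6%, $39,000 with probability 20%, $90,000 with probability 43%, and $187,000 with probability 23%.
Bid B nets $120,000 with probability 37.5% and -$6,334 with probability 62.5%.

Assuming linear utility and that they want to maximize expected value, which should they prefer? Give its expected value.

Bid A = 0.08 × 148000 + 0.06 × 116000 + 0.2 × 39000 + 0.43 × 90000 + 0.23 × 187000 = 11840 + 6960 + 7800 + 38700 + 43010 = 108310
Bid B = 0.375 × 120000 + 0.625 × (-6334) = 45000 − 3958.75 = 41041.25

Bid A ($108,310)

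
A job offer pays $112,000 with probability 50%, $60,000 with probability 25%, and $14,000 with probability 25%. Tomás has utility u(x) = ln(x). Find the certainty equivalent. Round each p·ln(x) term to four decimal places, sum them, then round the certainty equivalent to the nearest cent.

E[u] = 0.5·ln(112000) + 0.25·ln(60000) + 0.25·ln(14000) = 5.8131 + 2.7505 + 2.3867 = 10.9503
CE = e^10.9503 ≈ 56971.13

$56,971.13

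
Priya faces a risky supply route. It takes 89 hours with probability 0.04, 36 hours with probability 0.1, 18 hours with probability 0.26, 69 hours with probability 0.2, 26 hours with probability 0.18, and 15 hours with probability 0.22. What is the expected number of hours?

33.62 hours

EV = 0.04 × 89 + 0.1 × 36 + 0.26 × 18 + 0.2 × 69 + 0.18 × 26 + 0.22 × 15 = 3.56 + 3.6 + 4.68 + 13.8 + 4.68 + 3.3 = 33.62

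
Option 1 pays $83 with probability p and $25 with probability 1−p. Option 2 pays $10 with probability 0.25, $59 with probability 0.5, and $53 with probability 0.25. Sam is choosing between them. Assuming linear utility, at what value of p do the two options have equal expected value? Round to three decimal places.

EV(Option 2) = 0.25 × 10 + 0.5 × 59 + 0.25 × 53 = 2.5 + 29.5 + 13.25 = 45.25
p·83 + (1−p)·25 = 45.25
58p + 25 = 45.25
p = (45.25 − 25) / 58

p = 0.349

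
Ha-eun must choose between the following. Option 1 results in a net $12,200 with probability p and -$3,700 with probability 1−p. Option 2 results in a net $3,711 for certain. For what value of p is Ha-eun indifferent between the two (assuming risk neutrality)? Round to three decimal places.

p = 0.466

p·12200 + (1−p)·(-3700) = 3711
15900p − 3700 = 3711
p = (3711 + 3700) / 15900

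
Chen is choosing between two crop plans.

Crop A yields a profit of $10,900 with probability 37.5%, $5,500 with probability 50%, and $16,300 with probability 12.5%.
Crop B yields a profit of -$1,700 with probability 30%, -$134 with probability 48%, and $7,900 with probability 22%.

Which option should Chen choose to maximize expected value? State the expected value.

Crop A ($8,875)

Crop A = 0.375 × 10900 + 0.5 × 5500 + 0.125 × 16300 = 4087.5 + 2750 + 2037.5 = 8875
Crop B = 0.3 × (-1700) + 0.48 × (-134) + 0.22 × 7900 = -510 − 64.32 + 1738 = 1163.68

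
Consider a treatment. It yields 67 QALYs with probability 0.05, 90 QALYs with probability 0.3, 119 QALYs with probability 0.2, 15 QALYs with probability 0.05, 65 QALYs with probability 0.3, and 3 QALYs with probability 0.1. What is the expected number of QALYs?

EV = 0.05 × 67 + 0.3 × 90 + 0.2 × 119 + 0.05 × 15 + 0.3 × 65 + 0.1 × 3 = 3.35 + 27 + 23.8 + 0.75 + 19.5 + 0.3 = 74.7

74.7 QALYs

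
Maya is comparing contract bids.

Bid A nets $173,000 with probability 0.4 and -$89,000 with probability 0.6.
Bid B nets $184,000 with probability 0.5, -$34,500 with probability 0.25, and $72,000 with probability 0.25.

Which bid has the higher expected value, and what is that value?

Bid A = 0.4 × 173000 + 0.6 × (-89000) = 69200 − 53400 = 15800
Bid B = 0.5 × 184000 + 0.25 × (-34500) + 0.25 × 72000 = 92000 − 8625 + 18000 = 101375

Bid B ($101,375)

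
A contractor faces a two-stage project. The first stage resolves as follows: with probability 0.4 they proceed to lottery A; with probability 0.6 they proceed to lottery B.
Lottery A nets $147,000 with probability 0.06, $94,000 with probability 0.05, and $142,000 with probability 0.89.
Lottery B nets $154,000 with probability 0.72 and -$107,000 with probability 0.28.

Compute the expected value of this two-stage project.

$104,512

EV(A) = 0.06 × 147000 + 0.05 × 94000 + 0.89 × 142000 = 8820 + 4700 + 126380 = 139900
EV(B) = 0.72 × 154000 + 0.28 × (-107000) = 110880 − 29960 = 80920
Overall = 0.4 × 139900 + 0.6 × 80920 = 55960 + 48552 = 104512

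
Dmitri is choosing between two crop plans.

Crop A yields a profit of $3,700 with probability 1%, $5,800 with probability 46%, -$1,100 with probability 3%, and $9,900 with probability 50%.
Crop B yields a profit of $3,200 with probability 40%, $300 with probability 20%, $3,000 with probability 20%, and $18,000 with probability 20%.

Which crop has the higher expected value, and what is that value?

Crop A ($7,622)

Crop A = 0.01 × 3700 + 0.46 × 5800 + 0.03 × (-1100) + 0.5 × 9900 = 37 + 2668 − 33 + 4950 = 7622
Crop B = 0.4 × 3200 + 0.2 × 300 + 0.2 × 3000 + 0.2 × 18000 = 1280 + 60 + 600 + 3600 = 5540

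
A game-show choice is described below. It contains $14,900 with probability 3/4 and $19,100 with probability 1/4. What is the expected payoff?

EV = 3/4 × 14900 + 1/4 × 19100 = 11175 + 4775 = 15950

$15,950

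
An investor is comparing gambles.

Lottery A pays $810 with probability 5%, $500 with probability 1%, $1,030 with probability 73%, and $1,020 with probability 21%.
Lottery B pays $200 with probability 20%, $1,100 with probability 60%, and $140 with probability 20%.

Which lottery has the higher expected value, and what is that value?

Lottery A ($1,011.60)

Lottery A = 0.05 × 810 + 0.01 × 500 + 0.73 × 1030 + 0.21 × 1020 = 40.5 + 5 + 751.9 + 214.2 = 1011.6
Lottery B = 0.2 × 200 + 0.6 × 1100 + 0.2 × 140 = 40 + 660 + 28 = 728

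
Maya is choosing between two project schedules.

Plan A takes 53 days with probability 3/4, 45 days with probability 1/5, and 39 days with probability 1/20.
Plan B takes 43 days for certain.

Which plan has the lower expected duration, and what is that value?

Plan A = 3/4 × 53 + 1/5 × 45 + 1/20 × 39 = 39.75 + 9 + 1.95 = 50.7
Plan B: 43 (certain)

Plan B (43 days)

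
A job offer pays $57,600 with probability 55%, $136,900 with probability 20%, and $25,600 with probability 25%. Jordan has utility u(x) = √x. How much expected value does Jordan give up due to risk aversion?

E[u] = 0.55·√57600 + 0.2·√136900 + 0.25·√25600 = 0.55·240 + 0.2·370 + 0.25·160 = 246
CE = (246)² = 60516
Risk premium = EV − CE = 65460 − 60516 = 4944

$4,944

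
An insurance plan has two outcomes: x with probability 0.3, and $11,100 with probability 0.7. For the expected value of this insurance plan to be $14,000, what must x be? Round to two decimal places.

0.3·x + 0.7·11100 = 14000
0.3·x = 14000 − 7770 = 6230
x = 6230 / 0.3 = 20766.6667

x = $20,766.67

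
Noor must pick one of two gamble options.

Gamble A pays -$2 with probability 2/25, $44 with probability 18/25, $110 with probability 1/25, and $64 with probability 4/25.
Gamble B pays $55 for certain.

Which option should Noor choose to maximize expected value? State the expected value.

Gamble B ($55)

Gamble A = 2/25 × (-2) + 18/25 × 44 + 1/25 × 110 + 4/25 × 64 = -0.16 + 31.68 + 4.4 + 10.24 = 46.16
Gamble B: 55 (certain)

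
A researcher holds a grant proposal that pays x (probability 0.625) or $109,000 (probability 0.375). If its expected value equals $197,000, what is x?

0.625·x + 0.375·109000 = 197000
0.625·x = 197000 − 40875 = 156125
x = 156125 / 0.625 = 249800

x = $249,800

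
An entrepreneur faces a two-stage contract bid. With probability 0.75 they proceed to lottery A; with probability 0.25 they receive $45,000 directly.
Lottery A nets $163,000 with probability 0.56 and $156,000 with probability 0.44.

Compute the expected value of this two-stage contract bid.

EV(A) = 0.56 × 163000 + 0.44 × 156000 = 91280 + 68640 = 159920
Branch B: 45000 (certain)
Overall = 0.75 × 159920 + 0.25 × 45000 = 119940 + 11250 = 131190

$131,190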